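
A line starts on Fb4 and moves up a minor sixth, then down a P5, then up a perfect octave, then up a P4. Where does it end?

Cbb6

Fb4 up a minor sixth → Dbb5 (8 semitones).
Dbb5 down a perfect fifth → Gbb4 (7 semitones).
Up a perfect octave from Gbb4: Gbb5 (12 semitones up).
A perfect fourth up from Gbb5 is Cbb6.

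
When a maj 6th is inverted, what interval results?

minor third

Inverted interval numbers add to nine, so a sixth pairs with a third (6 + 3 = 9).
Quality inverts too: major becomes minor. That makes the inversion a minor third.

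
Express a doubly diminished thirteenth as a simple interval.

doubly diminished 6th

Take out an octave (7 from the number): 13 − 7 = 6.
So a doubly diminished thirteenth is an octave plus a doubly diminished sixth. The quality is unchanged.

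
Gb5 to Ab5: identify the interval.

G to A spans two letter names (G-A), so the interval is some kind of second.
The major second spans 2 semitones, and Gb5 to Ab5 is exactly 2 semitones — so this is a major second.

major second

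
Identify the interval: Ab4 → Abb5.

A to A is the same letter name, plus an octave: an octave.
Ab4 to Abb5 spans 11 semitones — one semitone narrower than the perfect octave (12) — giving a diminished octave.

diminished octave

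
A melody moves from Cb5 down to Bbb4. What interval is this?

M2

Descending from Cb5 to Bbb4 is the same interval as ascending Bbb4 to Cb5.
B to C spans two letter names (B-C): a second.
The major second spans 2 semitones, and Bbb4 to Cb5 is exactly 2 semitones — so this is a major second.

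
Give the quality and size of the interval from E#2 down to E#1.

perfect octave

Descending from E#2 to E#1 is the same interval as ascending E#1 to E#2.
E to E is the same letter name, plus an octave: an octave.
E#1 to E#2 is 12 semitones, matching the perfect octave exactly, so the quality is perfect.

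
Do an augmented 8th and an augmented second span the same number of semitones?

No

An augmented octave spans 13 semitones; an augmented second spans 3 semitones. They differ by 10.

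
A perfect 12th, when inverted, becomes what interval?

perfect fourth

First reduce the compound perfect twelfth to its simple form, a perfect fifth.
The rule of nine gives the new number: 9 − 5 = 4, so a fifth becomes a fourth.
Quality inverts too: perfect stays perfect. That makes the inversion a perfect fourth.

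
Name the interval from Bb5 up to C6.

major second

B to C spans two letter names (B-C), so the interval is some kind of second.
Counting semitones, Bb5→C6 is 2, which is the major second.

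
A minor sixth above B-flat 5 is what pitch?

Six letter names up from B: G.
A minor sixth is 8 semitones; 8 semitones up from Bb5 gives Gb6.

G-flat 6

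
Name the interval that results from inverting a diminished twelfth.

First reduce the compound diminished twelfth to its simple form, a diminished fifth.
Interval numbers invert to sum to nine: 5 + 4 = 9, so a fifth inverts to a fourth.
The quality also flips — diminished becomes augmented — giving an augmented fourth.

augmented fourth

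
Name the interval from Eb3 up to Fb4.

E to F spans two letter names (E-F), plus an octave, so the interval is some kind of ninth.
A major ninth would be 14 semitones, but Eb3 to Fb4 is 13 — one semitone narrower, making it a minor ninth.
(Equivalently, a compound minor second: a minor second plus an octave.)

minor ninth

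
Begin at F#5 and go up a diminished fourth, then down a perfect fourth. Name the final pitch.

F#5 up a diminished fourth → Bb5 (4 semitones).
Bb5 down a perfect fourth → F5 (5 semitones).

F5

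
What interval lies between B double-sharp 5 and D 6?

B to D spans three letter names (B-C-D): a third.
B##5 to D6 spans 1 semitone — three semitones narrower than the major third (4) — giving a doubly diminished third.

doubly diminished third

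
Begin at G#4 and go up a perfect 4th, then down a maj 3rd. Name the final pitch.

A4

G#4 up a perfect fourth → C#5 (5 semitones).
A major third down from C#5 is A4.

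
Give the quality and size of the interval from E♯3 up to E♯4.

E to E is the same letter name, plus an octave, so the interval is some kind of octave.
E#3 to E#4 is 12 semitones, matching the perfect octave exactly, so the quality is perfect.

perfect octave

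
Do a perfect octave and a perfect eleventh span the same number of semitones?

A perfect octave spans 12 semitones; a perfect eleventh spans 17 semitones. They differ by 5.

No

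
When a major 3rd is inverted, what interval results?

The rule of nine gives the new number: 9 − 3 = 6, so a third becomes a sixth.
The quality also flips — major becomes minor — giving a minor sixth.

minor sixth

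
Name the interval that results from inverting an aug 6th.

The rule of nine gives the new number: 9 − 6 = 3, so a sixth becomes a third.
And augmented becomes diminished under inversion, so we get a diminished third.

d3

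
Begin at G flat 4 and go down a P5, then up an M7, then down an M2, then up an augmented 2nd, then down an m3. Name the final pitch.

G sharp 4

A perfect fifth down from Gb4 is Cb4.
Cb4 up a major seventh → Bb4 (11 semitones).
Down a major second from Bb4: Ab4 (2 semitones down).
Up an augmented second from Ab4: B4 (3 semitones up).
A minor third down from B4 is G#4.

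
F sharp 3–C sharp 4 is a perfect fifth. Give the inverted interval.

Interval numbers invert to sum to nine: 5 + 4 = 9, so a fifth inverts to a fourth.
And perfect stays perfect under inversion, so we get a perfect fourth.

perfect fourth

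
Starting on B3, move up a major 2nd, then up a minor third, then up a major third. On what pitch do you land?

G#4

B3 up a major second → C#4 (2 semitones).
C#4 up a minor third → E4 (3 semitones).
A major third up from E4 is G#4.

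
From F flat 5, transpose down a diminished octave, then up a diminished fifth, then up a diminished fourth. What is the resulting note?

Down a diminished octave from Fb5: F4 (11 semitones down).
Up a diminished fifth from F4: Cb5 (6 semitones up).
Up a diminished fourth from Cb5: Fbb5 (4 semitones up).

F double-flat 5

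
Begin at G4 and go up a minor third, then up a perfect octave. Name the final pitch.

Bb5

A minor third up from G4 is Bb4.
Up a perfect octave from Bb4: Bb5 (12 semitones up).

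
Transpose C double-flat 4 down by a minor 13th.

The thirteenth's letter: C down six letter names plus an octave → E.
A minor thirteenth is 20 semitones; 20 semitones down from Cbb4 gives Ebb2.

E double-flat 2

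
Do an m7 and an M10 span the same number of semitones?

A minor seventh spans 10 semitones; a major tenth spans 16 semitones. They differ by 6.

No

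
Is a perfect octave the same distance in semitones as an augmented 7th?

A perfect octave = 12 semitones = an augmented seventh; enharmonically equal.

Yes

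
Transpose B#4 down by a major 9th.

A#3

The ninth's letter: B down two letter names plus an octave → A.
A major ninth spans 14 semitones, so from B#4 the target pitch is A#3.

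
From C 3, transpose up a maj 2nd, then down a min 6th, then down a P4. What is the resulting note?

C sharp 2

A major second up from C3 is D3.
Down a minor sixth from D3: F#2 (8 semitones down).
F#2 down a perfect fourth → C#2 (5 semitones).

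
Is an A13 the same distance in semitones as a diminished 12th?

An augmented thirteenth spans 22 semitones; a diminished twelfth spans 18 semitones. They differ by 4.

No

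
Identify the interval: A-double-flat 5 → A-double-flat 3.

perfect 15th

Descending from Abb5 to Abb3 is the same interval as ascending Abb3 to Abb5.
A to A is the same letter name, plus 2 octaves, so the interval is some kind of fifteenth.
Counting semitones, Abb3→Abb5 is 24, which is the perfect fifteenth.
(Equivalently, a compound perfect octave: a perfect octave plus an octave.)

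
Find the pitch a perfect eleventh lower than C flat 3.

Four letters down from C (plus an octave) reaches G.
A perfect eleventh spans 17 semitones, so from Cb3 the target pitch is Gb1.

G flat 1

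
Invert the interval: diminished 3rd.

The rule of nine gives the new number: 9 − 3 = 6, so a third becomes a sixth.
Quality inverts too: diminished becomes augmented. That makes the inversion an augmented sixth.

A6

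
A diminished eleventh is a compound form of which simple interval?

d4

Each octave removed subtracts seven from the number: 11 − 7 = 4.
So a diminished eleventh is an octave plus a diminished fourth. The quality is unchanged.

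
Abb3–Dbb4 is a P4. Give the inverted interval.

Inverted interval numbers add to nine, so a fourth pairs with a fifth (4 + 5 = 9).
Quality inverts too: perfect stays perfect. That makes the inversion a perfect fifth.

P5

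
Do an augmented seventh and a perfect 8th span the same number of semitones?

Yes

An augmented seventh spans 12 semitones, and a perfect octave also spans 12 semitones — they're enharmonic.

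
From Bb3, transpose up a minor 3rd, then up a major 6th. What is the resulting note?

Up a minor third from Bb3: Db4 (3 semitones up).
Up a major sixth from Db4: Bb4 (9 semitones up).

Bb4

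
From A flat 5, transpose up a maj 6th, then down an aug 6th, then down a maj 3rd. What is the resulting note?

F double-flat 5

Ab5 up a major sixth → F6 (9 semitones).
F6 down an augmented sixth → Abb5 (10 semitones).
A major third down from Abb5 is Fbb5.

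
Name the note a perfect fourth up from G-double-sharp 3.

Four letter names up from G: C.
A perfect fourth spans 5 semitones, so from G##3 the target pitch is C##4.

C-double-sharp 4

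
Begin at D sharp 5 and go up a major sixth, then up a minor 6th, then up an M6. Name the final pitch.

E sharp 7

D#5 up a major sixth → B#5 (9 semitones).
A minor sixth up from B#5 is G#6.
Up a major sixth from G#6: E#7 (9 semitones up).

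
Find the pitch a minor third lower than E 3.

C sharp 3

Counting three letter names down from E lands on C.
A minor third spans 3 semitones, so from E3 the target pitch is C#3.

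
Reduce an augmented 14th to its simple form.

augmented seventh

Each octave removed subtracts seven from the number: 14 − 7 = 7.
That makes an augmented fourteenth a compound augmented seventh — an octave plus an augmented seventh.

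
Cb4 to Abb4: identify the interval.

C to A spans six letter names (C-D-E-F-G-A), so the interval is some kind of sixth.
At 8 semitones, Cb4→Abb4 falls one short of a major sixth: minor.

minor sixth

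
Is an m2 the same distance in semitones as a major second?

1 semitone (minor second) vs 2 semitones (major second): not equal.

No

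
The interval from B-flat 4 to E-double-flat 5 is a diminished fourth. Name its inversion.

Inverted interval numbers add to nine, so a fourth pairs with a fifth (4 + 5 = 9).
And diminished becomes augmented under inversion, so we get an augmented fifth.

augmented 5th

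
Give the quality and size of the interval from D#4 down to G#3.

perfect fifth

Descending from D#4 to G#3 is the same interval as ascending G#3 to D#4.
G to D spans five letter names (G-A-B-C-D) — that makes it a fifth of some quality.
The perfect fifth spans 7 semitones, and G#3 to D#4 is exactly 7 semitones — so this is a perfect fifth.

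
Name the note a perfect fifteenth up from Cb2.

A fifteenth keeps the letter name C, two octaves up from C.
A perfect fifteenth is 24 semitones; 24 semitones up from Cb2 gives Cb4.

Cb4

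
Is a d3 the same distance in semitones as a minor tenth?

A diminished third spans 2 semitones; a minor tenth spans 15 semitones. They differ by 13.

No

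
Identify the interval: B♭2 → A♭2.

Descending from Bb2 to Ab2 is the same interval as ascending Ab2 to Bb2.
A to B spans two letter names (A-B) — that makes it a second of some quality.
Ab2 to Bb2 is 2 semitones, matching the major second exactly, so the quality is major.

major second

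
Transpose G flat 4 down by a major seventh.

A double-flat 3

The seventh takes the letter from G down to A.
A major seventh is 11 semitones; 11 semitones down from Gb4 gives Abb3.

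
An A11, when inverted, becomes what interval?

diminished fifth

First reduce the compound augmented eleventh to its simple form, an augmented fourth.
Inverted interval numbers add to nine, so a fourth pairs with a fifth (4 + 5 = 9).
Quality inverts too: augmented becomes diminished. That makes the inversion a diminished fifth.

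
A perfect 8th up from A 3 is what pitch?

A 4

An octave keeps the letter name A, an octave up from A.
A perfect octave is 12 semitones; 12 semitones up from A3 gives A4.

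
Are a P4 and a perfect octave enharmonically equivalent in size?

A perfect fourth spans 5 semitones; a perfect octave spans 12 semitones. They differ by 7.

No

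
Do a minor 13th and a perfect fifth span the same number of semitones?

20 semitones (minor thirteenth) vs 7 semitones (perfect fifth): not equal.

No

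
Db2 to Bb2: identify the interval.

M6

D to B spans six letter names (D-E-F-G-A-B) — that makes it a sixth of some quality.
Db2 to Bb2 is 9 semitones, matching the major sixth exactly, so the quality is major.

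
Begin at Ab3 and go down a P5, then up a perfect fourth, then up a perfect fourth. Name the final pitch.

A perfect fifth down from Ab3 is Db3.
Up a perfect fourth from Db3: Gb3 (5 semitones up).
A perfect fourth up from Gb3 is Cb4.

Cb4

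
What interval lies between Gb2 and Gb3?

G to G is the same letter name, plus an octave — that makes it an octave of some quality.
Counting semitones, Gb2→Gb3 is 12, which is the perfect octave.

perfect octave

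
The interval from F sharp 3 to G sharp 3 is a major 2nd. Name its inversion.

Inverted interval numbers add to nine, so a second pairs with a seventh (2 + 7 = 9).
The quality also flips — major becomes minor — giving a minor seventh.

minor 7th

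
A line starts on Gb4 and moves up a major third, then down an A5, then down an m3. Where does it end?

Cb4

Gb4 up a major third → Bb4 (4 semitones).
Bb4 down an augmented fifth → Ebb4 (8 semitones).
Ebb4 down a minor third → Cb4 (3 semitones).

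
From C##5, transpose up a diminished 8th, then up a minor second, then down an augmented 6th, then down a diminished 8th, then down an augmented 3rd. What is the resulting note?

Dbb4

C##5 up a diminished octave → C#6 (11 semitones).
Up a minor second from C#6: D6 (1 semitone up).
D6 down an augmented sixth → Fb5 (10 semitones).
Fb5 down a diminished octave → F4 (11 semitones).
An augmented third down from F4 is Dbb4.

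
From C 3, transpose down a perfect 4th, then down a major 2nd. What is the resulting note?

F 2

C3 down a perfect fourth → G2 (5 semitones).
G2 down a major second → F2 (2 semitones).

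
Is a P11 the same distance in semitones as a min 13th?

A perfect eleventh is 17 semitones but a minor thirteenth is 20 semitones — different sizes.

No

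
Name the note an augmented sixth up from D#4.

Counting six letter names up from D lands on B.
Moving 10 semitones up from D#4 (the size of an augmented sixth) reaches B##4.

B##4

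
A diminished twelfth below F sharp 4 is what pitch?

B sharp 2

The twelfth's letter: F down five letter names plus an octave → B.
A diminished twelfth spans 18 semitones, so from F#4 the target pitch is B#2.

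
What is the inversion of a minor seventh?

M2

The rule of nine gives the new number: 9 − 7 = 2, so a seventh becomes a second.
The quality also flips — minor becomes major — giving a major second.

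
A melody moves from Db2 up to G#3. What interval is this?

D to G spans four letter names (D-E-F-G), plus an octave, so the interval is some kind of eleventh.
Db2 to G#3 spans 19 semitones — two semitones wider than the perfect eleventh (17) — giving a doubly augmented eleventh.
(Equivalently, a compound doubly augmented fourth: a doubly augmented fourth plus an octave.)

doubly augmented eleventh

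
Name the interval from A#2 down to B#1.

m7

Descending from A#2 to B#1 is the same interval as ascending B#1 to A#2.
B to A spans seven letter names (B-C-D-E-F-G-A): a seventh.
A major seventh would be 11 semitones, but B#1 to A#2 is 10 — one semitone narrower, making it a minor seventh.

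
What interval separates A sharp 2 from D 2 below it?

augmented 5th

Descending from A#2 to D2 is the same interval as ascending D2 to A#2.
D to A spans five letter names (D-E-F-G-A): a fifth.
The perfect fifth is 7 semitones; here we have 8, one semitone wider: augmented.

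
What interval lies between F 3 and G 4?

F to G spans two letter names (F-G), plus an octave, so the interval is some kind of ninth.
Counting semitones, F3→G4 is 14, which is the major ninth.
(Equivalently, a compound major second: a major second plus an octave.)

major ninth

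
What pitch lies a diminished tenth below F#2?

D##1

Counting three letter names plus an octave down from F lands on D.
A diminished tenth spans 14 semitones, so from F#2 the target pitch is D##1.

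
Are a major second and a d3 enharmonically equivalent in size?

Both span 2 semitones: a major second and a diminished third are the same chromatic distance.

Yes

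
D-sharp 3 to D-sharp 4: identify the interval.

D to D is the same letter name, plus an octave, so the interval is some kind of octave.
D#3 to D#4 is 12 semitones, matching the perfect octave exactly, so the quality is perfect.

perfect 8th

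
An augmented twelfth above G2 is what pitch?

D#4

The twelfth's letter: G up five letter names plus an octave → D.
An augmented twelfth is 20 semitones; 20 semitones up from G2 gives D#4.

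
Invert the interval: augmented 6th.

d3

Interval numbers invert to sum to nine: 6 + 3 = 9, so a sixth inverts to a third.
Quality inverts too: augmented becomes diminished. That makes the inversion a diminished third.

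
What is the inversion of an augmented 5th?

diminished fourth

Interval numbers invert to sum to nine: 5 + 4 = 9, so a fifth inverts to a fourth.
The quality also flips — augmented becomes diminished — giving a diminished fourth.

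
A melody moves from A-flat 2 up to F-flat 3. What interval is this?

A to F spans six letter names (A-B-C-D-E-F), so the interval is some kind of sixth.
At 8 semitones, Ab2→Fb3 falls one short of a major sixth: minor.

m6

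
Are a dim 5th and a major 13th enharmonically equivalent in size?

No

A diminished fifth is 6 semitones but a major thirteenth is 21 semitones — different sizes.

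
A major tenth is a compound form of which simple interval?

Subtracting seven from the interval number removes an octave: 10 − 7 = 3.
That makes a major tenth a compound major third — an octave plus a major third.

major third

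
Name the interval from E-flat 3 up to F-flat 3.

E to F spans two letter names (E-F) — that makes it a second of some quality.
At 1 semitone, Eb3→Fb3 falls one short of a major second: minor.

minor second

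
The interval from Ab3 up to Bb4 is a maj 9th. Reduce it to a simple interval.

major second

Take out an octave (7 from the number): 9 − 7 = 2.
Quality carries through unchanged, so the simple form is a major second.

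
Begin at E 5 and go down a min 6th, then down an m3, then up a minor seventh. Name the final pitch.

E5 down a minor sixth → G#4 (8 semitones).
Down a minor third from G#4: E#4 (3 semitones down).
Up a minor seventh from E#4: D#5 (10 semitones up).

D sharp 5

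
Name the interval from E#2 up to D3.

diminished 7th

E to D spans seven letter names (E-F-G-A-B-C-D), so the interval is some kind of seventh.
E#2 to D3 spans 9 semitones — two semitones narrower than the major seventh (11) — giving a diminished seventh.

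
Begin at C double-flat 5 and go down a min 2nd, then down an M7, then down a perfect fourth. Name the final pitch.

A minor second down from Cbb5 is Bbb4.
A major seventh down from Bbb4 is Cbb4.
Cbb4 down a perfect fourth → Gbb3 (5 semitones).

G double-flat 3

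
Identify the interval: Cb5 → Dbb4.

Descending from Cb5 to Dbb4 is the same interval as ascending Dbb4 to Cb5.
D to C spans seven letter names (D-E-F-G-A-B-C) — that makes it a seventh of some quality.
Counting semitones, Dbb4→Cb5 is 11, which is the major seventh.

major 7th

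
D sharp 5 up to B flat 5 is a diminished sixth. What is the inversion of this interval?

augmented third

Interval numbers invert to sum to nine: 6 + 3 = 9, so a sixth inverts to a third.
The quality also flips — diminished becomes augmented — giving an augmented third.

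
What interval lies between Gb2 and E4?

augmented 13th

G to E spans six letter names (G-A-B-C-D-E), plus an octave — that makes it a thirteenth of some quality.
A major thirteenth would be 21 semitones; Gb2 to E4 is 22, one semitone wider, so the interval is augmented.
(Equivalently, a compound augmented sixth: an augmented sixth plus an octave.)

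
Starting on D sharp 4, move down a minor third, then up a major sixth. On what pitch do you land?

G double-sharp 4

D#4 down a minor third → B#3 (3 semitones).
Up a major sixth from B#3: G##4 (9 semitones up).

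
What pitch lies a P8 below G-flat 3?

G-flat 2

For an octave the letter name doesn't change: still G, an octave down.
A perfect octave is 12 semitones; 12 semitones down from Gb3 gives Gb2.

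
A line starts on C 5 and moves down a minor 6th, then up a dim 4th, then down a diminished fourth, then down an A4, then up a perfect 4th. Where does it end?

Down a minor sixth from C5: E4 (8 semitones down).
A diminished fourth up from E4 is Ab4.
Down a diminished fourth from Ab4: E4 (4 semitones down).
E4 down an augmented fourth → Bb3 (6 semitones).
Bb3 up a perfect fourth → Eb4 (5 semitones).

E flat 4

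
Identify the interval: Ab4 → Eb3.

perfect 11th

Descending from Ab4 to Eb3 is the same interval as ascending Eb3 to Ab4.
E to A spans four letter names (E-F-G-A), plus an octave, so the interval is some kind of eleventh.
Eb3 to Ab4 is 17 semitones, matching the perfect eleventh exactly, so the quality is perfect.
(Equivalently, a compound perfect fourth: a perfect fourth plus an octave.)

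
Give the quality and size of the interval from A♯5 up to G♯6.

minor 7th

A to G spans seven letter names (A-B-C-D-E-F-G): a seventh.
A major seventh would be 11 semitones, but A#5 to G#6 is 10 — one semitone narrower, making it a minor seventh.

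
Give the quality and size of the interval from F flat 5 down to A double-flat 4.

M6

Descending from Fb5 to Abb4 is the same interval as ascending Abb4 to Fb5.
A to F spans six letter names (A-B-C-D-E-F), so the interval is some kind of sixth.
Abb4 to Fb5 is 9 semitones, matching the major sixth exactly, so the quality is major.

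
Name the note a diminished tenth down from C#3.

The tenth's letter: C down three letter names plus an octave → A.
A diminished tenth is 14 semitones; 14 semitones down from C#3 gives A##1.

A##1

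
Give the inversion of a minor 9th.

First reduce the compound minor ninth to its simple form, a minor second.
The rule of nine gives the new number: 9 − 2 = 7, so a second becomes a seventh.
Quality inverts too: minor becomes major. That makes the inversion a major seventh.

major 7th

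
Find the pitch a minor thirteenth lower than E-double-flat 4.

G-flat 2

Six letters down from E (plus an octave) reaches G.
A minor thirteenth is 20 semitones; 20 semitones down from Ebb4 gives Gb2.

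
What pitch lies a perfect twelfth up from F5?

The twelfth's letter: F up five letter names plus an octave → C.
A perfect twelfth is 19 semitones; 19 semitones up from F5 gives C7.

C7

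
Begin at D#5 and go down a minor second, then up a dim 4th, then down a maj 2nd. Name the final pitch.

Down a minor second from D#5: C##5 (1 semitone down).
A diminished fourth up from C##5 is F#5.
Down a major second from F#5: E5 (2 semitones down).

E5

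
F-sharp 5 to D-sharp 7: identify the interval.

M13

F to D spans six letter names (F-G-A-B-C-D), plus an octave, so the interval is some kind of thirteenth.
F#5 to D#7 is 21 semitones, matching the major thirteenth exactly, so the quality is major.
(Equivalently, a compound major sixth: a major sixth plus an octave.)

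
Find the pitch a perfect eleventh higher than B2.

The eleventh's letter: B up four letter names plus an octave → E.
Moving 17 semitones up from B2 (the size of a perfect eleventh) reaches E4.

E4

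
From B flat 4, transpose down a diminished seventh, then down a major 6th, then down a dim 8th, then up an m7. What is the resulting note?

D sharp 3

A diminished seventh down from Bb4 is C#4.
A major sixth down from C#4 is E3.
A diminished octave down from E3 is E#2.
E#2 up a minor seventh → D#3 (10 semitones).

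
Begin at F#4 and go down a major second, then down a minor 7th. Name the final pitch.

F#3

F#4 down a major second → E4 (2 semitones).
A minor seventh down from E4 is F#3.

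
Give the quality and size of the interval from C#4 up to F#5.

C to F spans four letter names (C-D-E-F), plus an octave: an eleventh.
The perfect eleventh spans 17 semitones, and C#4 to F#5 is exactly 17 semitones — so this is a perfect eleventh.
(Equivalently, a compound perfect fourth: a perfect fourth plus an octave.)

perfect eleventh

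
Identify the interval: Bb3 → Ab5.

B to A spans seven letter names (B-C-D-E-F-G-A), plus an octave: a fourteenth.
At 22 semitones, Bb3→Ab5 falls one short of a major fourteenth: minor.
(Equivalently, a compound minor seventh: a minor seventh plus an octave.)

minor 14th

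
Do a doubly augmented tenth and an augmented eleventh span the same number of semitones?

Both span 18 semitones: a doubly augmented tenth and an augmented eleventh are the same chromatic distance.

Yes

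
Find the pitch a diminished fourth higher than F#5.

Bb5

Four letter names up from F: B.
Moving 4 semitones up from F#5 (the size of a diminished fourth) reaches Bb5.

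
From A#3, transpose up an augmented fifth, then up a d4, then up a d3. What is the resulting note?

C5

An augmented fifth up from A#3 is E##4.
Up a diminished fourth from E##4: A#4 (4 semitones up).
Up a diminished third from A#4: C5 (2 semitones up).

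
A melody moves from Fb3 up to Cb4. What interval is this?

F to C spans five letter names (F-G-A-B-C): a fifth.
The perfect fifth spans 7 semitones, and Fb3 to Cb4 is exactly 7 semitones — so this is a perfect fifth.

perfect fifth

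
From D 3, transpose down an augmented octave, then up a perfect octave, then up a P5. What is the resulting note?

A flat 3

An augmented octave down from D3 is Db2.
Up a perfect octave from Db2: Db3 (12 semitones up).
Up a perfect fifth from Db3: Ab3 (7 semitones up).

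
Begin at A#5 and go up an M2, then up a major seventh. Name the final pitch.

A#5 up a major second → B#5 (2 semitones).
B#5 up a major seventh → A##6 (11 semitones).

A##6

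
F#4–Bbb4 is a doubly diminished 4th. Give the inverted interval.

doubly augmented 5th

The rule of nine gives the new number: 9 − 4 = 5, so a fourth becomes a fifth.
And doubly diminished becomes doubly augmented under inversion, so we get a doubly augmented fifth.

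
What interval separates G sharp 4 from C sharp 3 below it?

Descending from G#4 to C#3 is the same interval as ascending C#3 to G#4.
C to G spans five letter names (C-D-E-F-G), plus an octave: a twelfth.
C#3 to G#4 is 19 semitones, matching the perfect twelfth exactly, so the quality is perfect.
(Equivalently, a compound perfect fifth: a perfect fifth plus an octave.)

perfect 12th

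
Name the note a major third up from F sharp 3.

The third takes the letter from F up to A.
Moving 4 semitones up from F#3 (the size of a major third) reaches A#3.

A sharp 3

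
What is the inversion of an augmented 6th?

diminished third

The rule of nine gives the new number: 9 − 6 = 3, so a sixth becomes a third.
Quality inverts too: augmented becomes diminished. That makes the inversion a diminished third.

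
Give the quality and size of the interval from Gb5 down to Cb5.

Descending from Gb5 to Cb5 is the same interval as ascending Cb5 to Gb5.
C to G spans five letter names (C-D-E-F-G), so the interval is some kind of fifth.
Counting semitones, Cb5→Gb5 is 7, which is the perfect fifth.

perfect fifth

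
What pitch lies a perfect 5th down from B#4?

Counting five letter names down from B lands on E.
A perfect fifth spans 7 semitones, so from B#4 the target pitch is E#4.

E#4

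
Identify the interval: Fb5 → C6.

F to C spans five letter names (F-G-A-B-C), so the interval is some kind of fifth.
Fb5 to C6 spans 8 semitones — one semitone wider than the perfect fifth (7) — giving an augmented fifth.

A5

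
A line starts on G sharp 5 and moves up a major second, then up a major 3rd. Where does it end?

C double-sharp 6

G#5 up a major second → A#5 (2 semitones).
A major third up from A#5 is C##6.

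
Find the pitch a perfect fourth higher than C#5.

F#5

Counting four letter names up from C lands on F.
A perfect fourth spans 5 semitones, so from C#5 the target pitch is F#5.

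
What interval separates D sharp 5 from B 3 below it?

major 10th

Descending from D#5 to B3 is the same interval as ascending B3 to D#5.
B to D spans three letter names (B-C-D), plus an octave: a tenth.
The major tenth spans 16 semitones, and B3 to D#5 is exactly 16 semitones — so this is a major tenth.
(Equivalently, a compound major third: a major third plus an octave.)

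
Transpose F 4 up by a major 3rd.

A 4

The third takes the letter from F up to A.
Moving 4 semitones up from F4 (the size of a major third) reaches A4.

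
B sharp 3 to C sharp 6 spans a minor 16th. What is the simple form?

Take out 2 octaves (14 from the number): 16 − 14 = 2.
That makes a minor sixteenth a compound minor second — 2 octaves plus a minor second.

m2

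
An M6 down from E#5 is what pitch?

G#4

Six letter names down from E: G.
A major sixth is 9 semitones; 9 semitones down from E#5 gives G#4.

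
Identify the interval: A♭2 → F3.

A to F spans six letter names (A-B-C-D-E-F), so the interval is some kind of sixth.
Ab2 to F3 is 9 semitones, matching the major sixth exactly, so the quality is major.

major sixth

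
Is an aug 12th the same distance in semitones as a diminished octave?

No

An augmented twelfth is 20 semitones but a diminished octave is 11 semitones — different sizes.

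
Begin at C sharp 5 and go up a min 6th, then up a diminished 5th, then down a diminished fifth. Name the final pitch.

A 5

A minor sixth up from C#5 is A5.
A5 up a diminished fifth → Eb6 (6 semitones).
Down a diminished fifth from Eb6: A5 (6 semitones down).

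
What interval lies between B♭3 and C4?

M2

B to C spans two letter names (B-C) — that makes it a second of some quality.
Counting semitones, Bb3→C4 is 2, which is the major second.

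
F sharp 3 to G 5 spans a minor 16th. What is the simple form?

minor 2nd

Take out 2 octaves (14 from the number): 16 − 14 = 2.
So a minor sixteenth is 2 octaves plus a minor second. The quality is unchanged.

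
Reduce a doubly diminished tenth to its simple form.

Each octave removed subtracts seven from the number: 10 − 7 = 3.
That makes a doubly diminished tenth a compound doubly diminished third — an octave plus a doubly diminished third.

doubly diminished third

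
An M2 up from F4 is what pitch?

Counting two letter names up from F lands on G.
A major second is 2 semitones; 2 semitones up from F4 gives G4.

G4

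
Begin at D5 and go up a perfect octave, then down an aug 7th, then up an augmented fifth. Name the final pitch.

D5 up a perfect octave → D6 (12 semitones).
Down an augmented seventh from D6: Ebb5 (12 semitones down).
Ebb5 up an augmented fifth → Bb5 (8 semitones).

Bb5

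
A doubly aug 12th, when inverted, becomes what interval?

dd4

First reduce the compound doubly augmented twelfth to its simple form, a doubly augmented fifth.
Interval numbers invert to sum to nine: 5 + 4 = 9, so a fifth inverts to a fourth.
And doubly augmented becomes doubly diminished under inversion, so we get a doubly diminished fourth.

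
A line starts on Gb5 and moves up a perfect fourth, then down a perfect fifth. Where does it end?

Up a perfect fourth from Gb5: Cb6 (5 semitones up).
A perfect fifth down from Cb6 is Fb5.

Fb5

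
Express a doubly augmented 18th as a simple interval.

Subtracting seven from the interval number removes an octave: 18 − 14 = 4.
So a doubly augmented eighteenth is 2 octaves plus a doubly augmented fourth. The quality is unchanged.

doubly augmented 4th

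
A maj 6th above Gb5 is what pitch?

The sixth takes the letter from G up to E.
Moving 9 semitones up from Gb5 (the size of a major sixth) reaches Eb6.

Eb6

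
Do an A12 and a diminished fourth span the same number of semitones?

An augmented twelfth spans 20 semitones; a diminished fourth spans 4 semitones. They differ by 16.

No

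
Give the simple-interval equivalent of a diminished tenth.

d3

Take out an octave (7 from the number): 10 − 7 = 3.
That makes a diminished tenth a compound diminished third — an octave plus a diminished third.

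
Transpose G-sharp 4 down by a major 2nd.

The second takes the letter from G down to F.
A major second spans 2 semitones, so from G#4 the target pitch is F#4.

F-sharp 4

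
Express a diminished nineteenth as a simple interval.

diminished 5th

Each octave removed subtracts seven from the number: 19 − 14 = 5.
That makes a diminished nineteenth a compound diminished fifth — 2 octaves plus a diminished fifth.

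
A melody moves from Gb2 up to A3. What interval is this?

G to A spans two letter names (G-A), plus an octave, so the interval is some kind of ninth.
Gb2 to A3 spans 15 semitones — one semitone wider than the major ninth (14) — giving an augmented ninth.
(Equivalently, a compound augmented second: an augmented second plus an octave.)

augmented ninth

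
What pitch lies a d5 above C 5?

G flat 5

Five letter names up from C: G.
A diminished fifth is 6 semitones; 6 semitones up from C5 gives Gb5.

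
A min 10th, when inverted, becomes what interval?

M6

First reduce the compound minor tenth to its simple form, a minor third.
Inverted interval numbers add to nine, so a third pairs with a sixth (3 + 6 = 9).
The quality also flips — minor becomes major — giving a major sixth.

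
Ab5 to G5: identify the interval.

minor second

Descending from Ab5 to G5 is the same interval as ascending G5 to Ab5.
G to A spans two letter names (G-A), so the interval is some kind of second.
At 1 semitone, G5→Ab5 falls one short of a major second: minor.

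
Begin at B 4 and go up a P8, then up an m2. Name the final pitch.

Up a perfect octave from B4: B5 (12 semitones up).
B5 up a minor second → C6 (1 semitone).

C 6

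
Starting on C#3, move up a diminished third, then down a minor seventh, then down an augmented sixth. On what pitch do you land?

Abb1

A diminished third up from C#3 is Eb3.
Down a minor seventh from Eb3: F2 (10 semitones down).
Down an augmented sixth from F2: Abb1 (10 semitones down).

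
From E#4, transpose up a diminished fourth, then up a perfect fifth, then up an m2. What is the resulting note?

F5

Up a diminished fourth from E#4: A4 (4 semitones up).
A perfect fifth up from A4 is E5.
E5 up a minor second → F5 (1 semitone).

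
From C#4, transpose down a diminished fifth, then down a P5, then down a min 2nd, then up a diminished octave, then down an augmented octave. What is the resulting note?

A2

Down a diminished fifth from C#4: F##3 (6 semitones down).
Down a perfect fifth from F##3: B#2 (7 semitones down).
A minor second down from B#2 is A##2.
A diminished octave up from A##2 is A#3.
An augmented octave down from A#3 is A2.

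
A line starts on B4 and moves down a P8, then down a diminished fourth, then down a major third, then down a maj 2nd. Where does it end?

C#3

A perfect octave down from B4 is B3.
A diminished fourth down from B3 is F##3.
F##3 down a major third → D#3 (4 semitones).
D#3 down a major second → C#3 (2 semitones).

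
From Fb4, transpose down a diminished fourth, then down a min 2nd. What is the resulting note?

A diminished fourth down from Fb4 is C4.
C4 down a minor second → B3 (1 semitone).

B3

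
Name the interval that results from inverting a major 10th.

minor 6th

First reduce the compound major tenth to its simple form, a major third.
The rule of nine gives the new number: 9 − 3 = 6, so a third becomes a sixth.
The quality also flips — major becomes minor — giving a minor sixth.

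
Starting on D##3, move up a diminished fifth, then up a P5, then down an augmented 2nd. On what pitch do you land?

D##3 up a diminished fifth → A#3 (6 semitones).
A perfect fifth up from A#3 is E#4.
E#4 down an augmented second → D4 (3 semitones).

D4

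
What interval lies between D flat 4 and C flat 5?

D to C spans seven letter names (D-E-F-G-A-B-C): a seventh.
Db4 to Cb5 is 10 semitones, a half step short of the major seventh (11), so this is minor.

minor seventh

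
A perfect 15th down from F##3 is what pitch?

A fifteenth keeps the letter name F, two octaves down from F.
A perfect fifteenth spans 24 semitones, so from F##3 the target pitch is F##1.

F##1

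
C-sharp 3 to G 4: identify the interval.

C to G spans five letter names (C-D-E-F-G), plus an octave, so the interval is some kind of twelfth.
The perfect twelfth is 19 semitones; here we have 18, one semitone narrower: diminished.
(Equivalently, a compound diminished fifth: a diminished fifth plus an octave.)

diminished twelfth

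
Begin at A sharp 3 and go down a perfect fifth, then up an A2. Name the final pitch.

A#3 down a perfect fifth → D#3 (7 semitones).
Up an augmented second from D#3: E##3 (3 semitones up).

E double-sharp 3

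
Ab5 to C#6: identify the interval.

A to C spans three letter names (A-B-C), so the interval is some kind of third.
Ab5 to C#6 spans 5 semitones — one semitone wider than the major third (4) — giving an augmented third.

augmented third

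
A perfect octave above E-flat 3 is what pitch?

E-flat 4

The letter stays E (same as the start), shifted an octave up.
A perfect octave is 12 semitones; 12 semitones up from Eb3 gives Eb4.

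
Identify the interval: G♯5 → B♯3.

Descending from G#5 to B#3 is the same interval as ascending B#3 to G#5.
B to G spans six letter names (B-C-D-E-F-G), plus an octave: a thirteenth.
A major thirteenth would be 21 semitones, but B#3 to G#5 is 20 — one semitone narrower, making it a minor thirteenth.
(Equivalently, a compound minor sixth: a minor sixth plus an octave.)

minor 13th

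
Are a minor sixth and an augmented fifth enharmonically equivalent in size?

A minor sixth spans 8 semitones, and an augmented fifth also spans 8 semitones — they're enharmonic.

Yes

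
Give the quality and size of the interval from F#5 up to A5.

m3

F to A spans three letter names (F-G-A) — that makes it a third of some quality.
At 3 semitones, F#5→A5 falls one short of a major third: minor.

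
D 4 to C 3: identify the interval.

Descending from D4 to C3 is the same interval as ascending C3 to D4.
C to D spans two letter names (C-D), plus an octave — that makes it a ninth of some quality.
C3 to D4 is 14 semitones, matching the major ninth exactly, so the quality is major.
(Equivalently, a compound major second: a major second plus an octave.)

major ninth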